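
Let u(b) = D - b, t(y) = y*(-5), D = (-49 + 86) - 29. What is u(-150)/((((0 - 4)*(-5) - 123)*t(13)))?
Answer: 158/6695 ≈ 0.023600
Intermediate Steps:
D = 8 (D = 37 - 29 = 8)
t(y) = -5*y
u(b) = 8 - b
u(-150)/((((0 - 4)*(-5) - 123)*t(13))) = (8 - 1*(-150))/((((0 - 4)*(-5) - 123)*(-5*13))) = (8 + 150)/(((-4*(-5) - 123)*(-65))) = 158/(((20 - 123)*(-65))) = 158/((-103*(-65))) = 158/6695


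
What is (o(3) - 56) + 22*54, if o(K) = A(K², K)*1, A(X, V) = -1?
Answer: 1131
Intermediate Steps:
o(K) = -1 (o(K) = -1*1 = -1)
(o(3) - 56) + 22*54 = (-1 - 56) + 22*54 = -57 + 1188 = 1131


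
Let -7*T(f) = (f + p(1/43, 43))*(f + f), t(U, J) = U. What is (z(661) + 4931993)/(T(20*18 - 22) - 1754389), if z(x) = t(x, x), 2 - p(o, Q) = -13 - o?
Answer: -1484728854/538332769 ≈ -2.7580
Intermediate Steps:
p(o, Q) = 15 + o (p(o, Q) = 2 - (-13 - o) = 2 + (13 + o) = 15 + o)
z(x) = x
T(f) = -2*f*(646/43 + f)/7 (T(f) = -(f + (15 + 1/43))*(f + f)/7 = -(f + (15 + 1/43))*2*f/7 = -(f + 646/43)*2*f/7 = -(646/43 + f)*2*f/7 = -2*f*(646/43 + f)/7)
(z(661) + 4931993)/(T(20*18 - 22) - 1754389) = (661 + 4931993)/(-2*(20*18 - 22)*(646 + 43*(20*18 - 22))/301 - 1754389) = 4932654/(-2*(360 - 22)*(646 + 43*(360 - 22))/301 - 1754389) = 4932654/(-2/301*338*(646 + 43*338) - 1754389) = 4932654/(-2/301*338*(646 + 14534) - 1754389) = 4932654/(-2/301*338*15180 - 1754389) = 4932654/(-10261680/301 - 1754389) = 4932654/(-538332769/301) = 4932654*(-301/538332769) = -1484728854/538332769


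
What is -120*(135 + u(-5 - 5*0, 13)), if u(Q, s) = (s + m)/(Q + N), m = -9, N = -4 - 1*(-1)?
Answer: -16140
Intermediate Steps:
N = -3 (N = -4 + 1 = -3)
u(Q, s) = (-9 + s)/(-3 + Q) (u(Q, s) = (s - 9)/(Q - 3) = (-9 + s)/(-3 + Q))
-120*(135 + u(-5 - 5*0, 13)) = -120*(135 + (-9 + 13)/(-3 + (-5 - 5*0))) = -120*(135 + 4/(-3 + (-5 + 0))) = -120*(135 + 4/(-3 - 5)) = -120*(135 + 4/(-8)) = -120*(135 - 1/8*4) = -120*(135 - 1/2) = -120*269/2 = -16140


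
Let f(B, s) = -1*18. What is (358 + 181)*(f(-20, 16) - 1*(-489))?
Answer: 253869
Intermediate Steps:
f(B, s) = -18
(358 + 181)*(f(-20, 16) - 1*(-489)) = (358 + 181)*(-18 - 1*(-489)) = 539*(-18 + 489) = 539*471 = 253869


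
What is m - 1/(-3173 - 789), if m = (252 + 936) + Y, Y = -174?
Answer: 4017469/3962 ≈ 1014.0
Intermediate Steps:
m = 1014 (m = (252 + 936) - 174 = 1188 - 174 = 1014)
m - 1/(-3173 - 789) = 1014 - 1/(-3173 - 789) = 1014 - 1/(-3962) = 1014 - 1*(-1/3962) = 1014 + 1/3962 = 4017469/3962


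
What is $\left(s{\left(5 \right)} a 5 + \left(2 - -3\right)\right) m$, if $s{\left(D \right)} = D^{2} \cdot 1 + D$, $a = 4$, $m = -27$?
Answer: $-16335$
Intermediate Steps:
$s{\left(D \right)} = D + D^{2}$ ($s{\left(D \right)} = D^{2} + D = D + D^{2}$)
$\left(s{\left(5 \right)} a 5 + \left(2 - -3\right)\right) m = \left(5 \left(1 + 5\right) 4 \cdot 5 + \left(2 - -3\right)\right) \left(-27\right) = \left(5 \cdot 6 \cdot 20 + \left(2 + 3\right)\right) \left(-27\right) = \left(30 \cdot 20 + 5\right) \left(-27\right) = \left(600 + 5\right) \left(-27\right) = 605 \left(-27\right) = -16335$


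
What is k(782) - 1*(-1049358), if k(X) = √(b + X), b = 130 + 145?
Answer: 1049358 + √1057 ≈ 1.0494e+6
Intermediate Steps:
b = 275
k(X) = √(275 + X)
k(782) - 1*(-1049358) = √(275 + 782) - 1*(-1049358) = √1057 + 1049358 = 1049358 + √1057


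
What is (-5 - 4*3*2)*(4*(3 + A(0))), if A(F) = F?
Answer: -348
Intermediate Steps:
(-5 - 4*3*2)*(4*(3 + A(0))) = (-5 - 4*3*2)*(4*(3 + 0)) = (-5 - 12*2)*(4*3) = (-5 - 24)*12 = -29*12 = -348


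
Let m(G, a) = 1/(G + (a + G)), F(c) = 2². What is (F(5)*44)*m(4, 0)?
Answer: 22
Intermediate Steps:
F(c) = 4
m(G, a) = 1/(a + 2*G) (m(G, a) = 1/(G + (G + a)) = 1/(a + 2*G))
(F(5)*44)*m(4, 0) = (4*44)/(0 + 2*4) = 176/(0 + 8) = 176/8 = 176*(⅛) = 22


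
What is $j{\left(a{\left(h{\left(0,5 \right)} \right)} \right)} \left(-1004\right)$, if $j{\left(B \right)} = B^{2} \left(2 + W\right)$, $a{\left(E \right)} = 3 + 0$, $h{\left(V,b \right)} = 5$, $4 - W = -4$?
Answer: $-90360$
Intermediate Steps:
$W = 8$ ($W = 4 - -4 = 4 + 4 = 8$)
$a{\left(E \right)} = 3$
$j{\left(B \right)} = 10 B^{2}$ ($j{\left(B \right)} = B^{2} \left(2 + 8\right) = B^{2} \cdot 10 = 10 B^{2}$)
$j{\left(a{\left(h{\left(0,5 \right)} \right)} \right)} \left(-1004\right) = 10 \cdot 3^{2} \left(-1004\right) = 10 \cdot 9 \left(-1004\right) = 90 \left(-1004\right) = -90360$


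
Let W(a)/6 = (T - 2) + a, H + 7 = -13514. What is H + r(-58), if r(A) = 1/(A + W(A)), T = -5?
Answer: -6057409/448 ≈ -13521.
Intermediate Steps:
H = -13521 (H = -7 - 13514 = -13521)
W(a) = -42 + 6*a (W(a) = 6*((-5 - 2) + a) = 6*(-7 + a) = -42 + 6*a)
r(A) = 1/(-42 + 7*A) (r(A) = 1/(A + (-42 + 6*A)) = 1/(-42 + 7*A))
H + r(-58) = -13521 + 1/(7*(-6 - 58)) = -13521 + (⅐)/(-64) = -13521 + (⅐)*(-1/64) = -13521 - 1/448 = -6057409/448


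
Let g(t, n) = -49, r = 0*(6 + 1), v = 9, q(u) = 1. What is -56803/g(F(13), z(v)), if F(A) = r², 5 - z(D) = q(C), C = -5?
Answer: 56803/49 ≈ 1159.2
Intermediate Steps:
z(D) = 4 (z(D) = 5 - 1*1 = 5 - 1 = 4)
r = 0 (r = 0*7 = 0)
F(A) = 0 (F(A) = 0² = 0)
-56803/g(F(13), z(v)) = -56803/(-49) = -56803*(-1/49) = 56803/49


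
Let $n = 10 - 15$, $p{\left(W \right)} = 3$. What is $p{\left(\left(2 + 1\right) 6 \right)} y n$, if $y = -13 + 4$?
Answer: $135$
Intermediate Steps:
$y = -9$
$n = -5$
$p{\left(\left(2 + 1\right) 6 \right)} y n = 3 \left(-9\right) \left(-5\right) = \left(-27\right) \left(-5\right) = 135$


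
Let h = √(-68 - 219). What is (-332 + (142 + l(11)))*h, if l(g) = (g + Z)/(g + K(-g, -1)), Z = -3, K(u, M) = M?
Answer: -946*I*√287/5 ≈ -3205.3*I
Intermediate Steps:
l(g) = (-3 + g)/(-1 + g) (l(g) = (g - 3)/(g - 1) = (-3 + g)/(-1 + g))
h = I*√287 (h = √(-287) = I*√287 ≈ 16.941*I)
(-332 + (142 + l(11)))*h = (-332 + (142 + (-3 + 11)/(-1 + 11)))*(I*√287) = (-332 + (142 + 8/10))*(I*√287) = (-332 + (142 + (⅒)*8))*(I*√287) = (-332 + (142 + ⅘))*(I*√287) = (-332 + 714/5)*(I*√287) = -946*I*√287/5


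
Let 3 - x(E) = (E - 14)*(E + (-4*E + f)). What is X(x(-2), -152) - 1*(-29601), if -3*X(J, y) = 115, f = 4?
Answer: 88688/3 ≈ 29563.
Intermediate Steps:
x(E) = 3 - (-14 + E)*(4 - 3*E) (x(E) = 3 - (E - 14)*(E + (-4*E + 4)) = 3 - (-14 + E)*(E + (4 - 4*E)) = 3 - (-14 + E)*(4 - 3*E))
X(J, y) = -115/3 (X(J, y) = -⅓*115 = -115/3)
X(x(-2), -152) - 1*(-29601) = -115/3 - 1*(-29601) = -115/3 + 29601 = 88688/3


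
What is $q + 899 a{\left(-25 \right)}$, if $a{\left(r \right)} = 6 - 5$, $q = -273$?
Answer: $626$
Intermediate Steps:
$a{\left(r \right)} = 1$
$q + 899 a{\left(-25 \right)} = -273 + 899 \cdot 1 = -273 + 899 = 626$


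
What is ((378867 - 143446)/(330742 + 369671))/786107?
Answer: 235421/550599562191 ≈ 4.2757e-7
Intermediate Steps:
((378867 - 143446)/(330742 + 369671))/786107 = (235421/700413)*(1/786107) = 235421/550599562191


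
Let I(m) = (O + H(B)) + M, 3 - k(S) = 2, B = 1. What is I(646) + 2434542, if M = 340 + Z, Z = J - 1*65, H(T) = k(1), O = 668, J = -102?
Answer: 2435384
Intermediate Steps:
k(S) = 1 (k(S) = 3 - 1*2 = 3 - 2 = 1)
H(T) = 1
Z = -167 (Z = -102 - 1*65 = -102 - 65 = -167)
M = 173 (M = 340 - 167 = 173)
I(m) = 842 (I(m) = (668 + 1) + 173 = 669 + 173 = 842)
I(646) + 2434542 = 842 + 2434542 = 2435384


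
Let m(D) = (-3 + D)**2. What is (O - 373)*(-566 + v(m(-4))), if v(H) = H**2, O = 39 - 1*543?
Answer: -1609295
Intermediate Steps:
O = -504 (O = 39 - 543 = -504)
(O - 373)*(-566 + v(m(-4))) = (-504 - 373)*(-566 + ((-3 - 4)**2)**2) = -877*(-566 + ((-7)**2)**2) = -877*(-566 + 49**2) = -877*(-566 + 2401) = -877*1835 = -1609295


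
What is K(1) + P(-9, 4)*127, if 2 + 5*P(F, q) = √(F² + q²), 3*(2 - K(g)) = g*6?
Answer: -254/5 + 127*√97/5 ≈ 199.36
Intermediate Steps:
K(g) = 2 - 2*g (K(g) = 2 - g*6/3 = 2 - 2*g)
P(F, q) = -⅖ + √(F² + q²)/5
K(1) + P(-9, 4)*127 = (2 - 2*1) + (-⅖ + √((-9)² + 4²)/5)*127 = (2 - 2) + (-⅖ + √(81 + 16)/5)*127 = 0 + (-⅖ + √97/5)*127 = 0 + (-254/5 + 127*√97/5) = -254/5 + 127*√97/5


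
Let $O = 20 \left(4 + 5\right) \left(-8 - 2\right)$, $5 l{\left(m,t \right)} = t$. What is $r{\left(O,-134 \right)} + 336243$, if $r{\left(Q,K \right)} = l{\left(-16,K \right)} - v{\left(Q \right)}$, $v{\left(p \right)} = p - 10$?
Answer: $\frac{1690131}{5} \approx 3.3803 \cdot 10^{5}$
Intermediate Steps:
$l{\left(m,t \right)} = \frac{t}{5}$
$O = -1800$ ($O = 20 \cdot 9 \left(-10\right) = 20 \left(-90\right) = -1800$)
$v{\left(p \right)} = -10 + p$ ($v{\left(p \right)} = p - 10 = -10 + p$)
$r{\left(Q,K \right)} = 10 - Q + \frac{K}{5}$ ($r{\left(Q,K \right)} = \frac{K}{5} - \left(-10 + Q\right) = 10 - Q + \frac{K}{5}$)
$r{\left(O,-134 \right)} + 336243 = \left(10 - -1800 + \frac{1}{5} \left(-134\right)\right) + 336243 = \left(10 + 1800 - \frac{134}{5}\right) + 336243 = \frac{8916}{5} + 336243 = \frac{1690131}{5}$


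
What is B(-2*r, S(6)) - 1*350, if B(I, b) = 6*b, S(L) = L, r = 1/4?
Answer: -314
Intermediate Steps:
r = ¼ (r = 1*(¼) = ¼ ≈ 0.25000)
B(-2*r, S(6)) - 1*350 = 6*6 - 1*350 = 36 - 350 = -314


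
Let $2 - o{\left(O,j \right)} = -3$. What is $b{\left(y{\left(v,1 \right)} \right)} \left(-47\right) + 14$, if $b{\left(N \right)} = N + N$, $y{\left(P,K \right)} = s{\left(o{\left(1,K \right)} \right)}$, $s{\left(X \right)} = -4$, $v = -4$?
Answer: $390$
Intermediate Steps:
$o{\left(O,j \right)} = 5$ ($o{\left(O,j \right)} = 2 - -3 = 2 + 3 = 5$)
$y{\left(P,K \right)} = -4$
$b{\left(N \right)} = 2 N$
$b{\left(y{\left(v,1 \right)} \right)} \left(-47\right) + 14 = 2 \left(-4\right) \left(-47\right) + 14 = \left(-8\right) \left(-47\right) + 14 = 376 + 14 = 390$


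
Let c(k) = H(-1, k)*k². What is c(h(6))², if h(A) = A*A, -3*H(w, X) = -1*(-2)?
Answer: 746496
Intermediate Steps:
H(w, X) = -⅔ (H(w, X) = -(-1)*(-2)/3 = -⅓*2 = -⅔)
h(A) = A²
c(k) = -2*k²/3
c(h(6))² = (-2*(6²)²/3)² = (-⅔*36²)² = (-⅔*1296)² = (-864)² = 746496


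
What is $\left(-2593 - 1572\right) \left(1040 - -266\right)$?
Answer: $-5439490$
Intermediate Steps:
$\left(-2593 - 1572\right) \left(1040 - -266\right) = - 4165 \left(1040 + 266\right) = \left(-4165\right) 1306 = -5439490$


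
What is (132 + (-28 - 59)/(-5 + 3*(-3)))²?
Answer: 3744225/196 ≈ 19103.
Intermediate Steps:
(132 + (-28 - 59)/(-5 + 3*(-3)))² = (132 - 87/(-5 - 9))² = (132 - 87/(-14))² = (132 - 87*(-1/14))² = (132 + 87/14)² = (1935/14)² = 3744225/196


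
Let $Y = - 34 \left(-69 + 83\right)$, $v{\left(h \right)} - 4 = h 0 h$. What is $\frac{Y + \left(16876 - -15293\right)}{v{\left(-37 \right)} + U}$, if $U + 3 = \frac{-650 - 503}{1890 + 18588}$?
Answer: $\frac{839598}{25} \approx 33584.0$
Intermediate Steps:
$v{\left(h \right)} = 4$ ($v{\left(h \right)} = 4 + h 0 h = 4 + 0 h = 4 + 0 = 4$)
$Y = -476$ ($Y = \left(-34\right) 14 = -476$)
$U = - \frac{62587}{20478}$ ($U = -3 + \frac{-650 - 503}{1890 + 18588} = -3 - \frac{1153}{20478} = - \frac{62587}{20478} \approx -3.0563$)
$\frac{Y + \left(16876 - -15293\right)}{v{\left(-37 \right)} + U} = \frac{-476 + \left(16876 - -15293\right)}{4 - \frac{62587}{20478}} = \frac{-476 + \left(16876 + 15293\right)}{\frac{19325}{20478}} = \left(-476 + 32169\right) \frac{20478}{19325} = 31693 \cdot \frac{20478}{19325} = \frac{839598}{25}$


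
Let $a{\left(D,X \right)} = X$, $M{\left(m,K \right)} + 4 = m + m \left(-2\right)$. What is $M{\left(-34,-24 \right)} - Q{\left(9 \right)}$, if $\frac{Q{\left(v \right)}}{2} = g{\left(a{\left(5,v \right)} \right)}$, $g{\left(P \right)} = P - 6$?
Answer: $24$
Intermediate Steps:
$M{\left(m,K \right)} = -4 - m$ ($M{\left(m,K \right)} = -4 + \left(m + m \left(-2\right)\right) = -4 + \left(m - 2 m\right) = -4 - m$)
$g{\left(P \right)} = -6 + P$ ($g{\left(P \right)} = P - 6 = -6 + P$)
$Q{\left(v \right)} = -12 + 2 v$ ($Q{\left(v \right)} = 2 \left(-6 + v\right) = -12 + 2 v$)
$M{\left(-34,-24 \right)} - Q{\left(9 \right)} = \left(-4 - -34\right) - \left(-12 + 2 \cdot 9\right) = \left(-4 + 34\right) - \left(-12 + 18\right) = 30 - 6 = 24$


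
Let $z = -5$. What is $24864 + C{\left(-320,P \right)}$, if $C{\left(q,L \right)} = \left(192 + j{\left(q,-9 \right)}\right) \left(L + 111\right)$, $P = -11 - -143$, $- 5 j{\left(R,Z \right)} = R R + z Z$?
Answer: $-4907307$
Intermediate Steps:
$j{\left(R,Z \right)} = Z - \frac{R^{2}}{5}$ ($j{\left(R,Z \right)} = - \frac{R R - 5 Z}{5} = - \frac{R^{2} - 5 Z}{5} = Z - \frac{R^{2}}{5}$)
$P = 132$ ($P = -11 + 143 = 132$)
$C{\left(q,L \right)} = \left(111 + L\right) \left(183 - \frac{q^{2}}{5}\right)$ ($C{\left(q,L \right)} = \left(192 - \left(9 + \frac{q^{2}}{5}\right)\right) \left(L + 111\right) = \left(183 - \frac{q^{2}}{5}\right) \left(111 + L\right) = \left(111 + L\right) \left(183 - \frac{q^{2}}{5}\right)$)
$24864 + C{\left(-320,P \right)} = 24864 + \left(20313 + 183 \cdot 132 - \frac{111 \left(-320\right)^{2}}{5} - \frac{132 \left(-320\right)^{2}}{5}\right) = 24864 + \left(20313 + 24156 - 2273280 - \frac{132}{5} \cdot 102400\right) = 24864 + \left(20313 + 24156 - 2273280 - 2703360\right) = 24864 - 4932171 = -4907307$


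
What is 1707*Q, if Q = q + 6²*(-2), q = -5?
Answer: -131439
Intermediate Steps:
Q = -77 (Q = -5 + 6²*(-2) = -5 + 36*(-2) = -5 - 72 = -77)
1707*Q = 1707*(-77) = -131439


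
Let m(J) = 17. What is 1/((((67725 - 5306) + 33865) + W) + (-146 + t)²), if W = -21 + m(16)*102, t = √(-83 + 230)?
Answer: 9955/1188179816 + 511*√3/3564539448 ≈ 8.6267e-6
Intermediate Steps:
t = 7*√3 (t = √147 = 7*√3 ≈ 12.124)
W = 1713 (W = -21 + 17*102 = -21 + 1734 = 1713)
1/((((67725 - 5306) + 33865) + W) + (-146 + t)²) = 1/((((67725 - 5306) + 33865) + 1713) + (-146 + 7*√3)²) = 1/(((62419 + 33865) + 1713) + (-146 + 7*√3)²) = 1/((96284 + 1713) + (-146 + 7*√3)²) = 1/(97997 + (-146 + 7*√3)²)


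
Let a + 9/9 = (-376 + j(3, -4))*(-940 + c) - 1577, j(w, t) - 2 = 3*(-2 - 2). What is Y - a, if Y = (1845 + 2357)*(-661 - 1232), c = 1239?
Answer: -7837394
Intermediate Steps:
j(w, t) = -10 (j(w, t) = 2 + 3*(-2 - 2) = 2 + 3*(-4) = 2 - 12 = -10)
a = -116992 (a = -1 + ((-376 - 10)*(-940 + 1239) - 1577) = -1 + (-386*299 - 1577) = -1 + (-115414 - 1577) = -1 - 116991 = -116992)
Y = -7954386 (Y = 4202*(-1893) = -7954386)
Y - a = -7954386 - 1*(-116992) = -7954386 + 116992 = -7837394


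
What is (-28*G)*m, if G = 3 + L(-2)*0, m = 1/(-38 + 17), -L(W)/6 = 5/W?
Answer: 4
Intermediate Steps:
L(W) = -30/W
m = -1/21 (m = 1/(-21) = -1/21 ≈ -0.047619)
G = 3 (G = 3 - 30/(-2)*0 = 3 - 30*(-1/2)*0 = 3 + 15*0 = 3 + 0 = 3)
(-28*G)*m = -28*3*(-1/21) = -84*(-1/21) = 4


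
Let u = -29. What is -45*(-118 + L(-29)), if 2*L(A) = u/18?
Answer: 21385/4 ≈ 5346.3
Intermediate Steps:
L(A) = -29/36 (L(A) = (-29/18)/2 = (-29*1/18)/2 = (1/2)*(-29/18) = -29/36)
-45*(-118 + L(-29)) = -45*(-118 - 29/36) = -45*(-4277/36) = 21385/4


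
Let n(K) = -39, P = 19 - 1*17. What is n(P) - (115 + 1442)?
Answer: -1596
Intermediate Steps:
P = 2 (P = 19 - 17 = 2)
n(P) - (115 + 1442) = -39 - (115 + 1442) = -39 - 1*1557 = -39 - 1557 = -1596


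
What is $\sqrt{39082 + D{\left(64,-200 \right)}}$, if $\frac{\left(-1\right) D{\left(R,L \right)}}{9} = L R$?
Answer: $\sqrt{154282} \approx 392.79$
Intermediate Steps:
$D{\left(R,L \right)} = - 9 L R$
$\sqrt{39082 + D{\left(64,-200 \right)}} = \sqrt{39082 - \left(-1800\right) 64} = \sqrt{39082 + 115200} = \sqrt{154282}$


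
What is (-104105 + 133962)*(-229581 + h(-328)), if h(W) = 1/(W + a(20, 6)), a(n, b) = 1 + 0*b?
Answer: -2241454202716/327 ≈ -6.8546e+9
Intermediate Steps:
a(n, b) = 1 (a(n, b) = 1 + 0 = 1)
h(W) = 1/(1 + W) (h(W) = 1/(W + 1) = 1/(1 + W))
(-104105 + 133962)*(-229581 + h(-328)) = (-104105 + 133962)*(-229581 + 1/(1 - 328)) = 29857*(-229581 + 1/(-327)) = 29857*(-229581 - 1/327) = 29857*(-75072988/327) = -2241454202716/327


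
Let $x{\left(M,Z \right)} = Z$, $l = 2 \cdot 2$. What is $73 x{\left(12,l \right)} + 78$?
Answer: $370$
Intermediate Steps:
$l = 4$
$73 x{\left(12,l \right)} + 78 = 73 \cdot 4 + 78 = 292 + 78 = 370$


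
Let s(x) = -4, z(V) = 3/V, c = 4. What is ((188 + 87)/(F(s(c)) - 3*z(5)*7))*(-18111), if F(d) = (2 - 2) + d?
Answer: 24902625/83 ≈ 3.0003e+5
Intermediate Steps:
F(d) = d (F(d) = 0 + d = d)
((188 + 87)/(F(s(c)) - 3*z(5)*7))*(-18111) = ((188 + 87)/(-4 - 9/5*7))*(-18111) = (275/(-4 - 9/5*7))*(-18111) = (275/(-4 - 63/5))*(-18111) = (275/(-83/5))*(-18111) = (275*(-5/83))*(-18111) = -1375/83*(-18111) = 24902625/83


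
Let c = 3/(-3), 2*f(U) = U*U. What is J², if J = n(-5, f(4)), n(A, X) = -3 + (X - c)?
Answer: 36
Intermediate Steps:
f(U) = U²/2 (f(U) = (U*U)/2 = U²/2)
c = -1 (c = 3*(-⅓) = -1)
n(A, X) = -2 + X (n(A, X) = -3 + (X - 1*(-1)) = -3 + (X + 1) = -3 + (1 + X) = -2 + X)
J = 6 (J = -2 + (½)*4² = -2 + (½)*16 = -2 + 8 = 6)
J² = 6² = 36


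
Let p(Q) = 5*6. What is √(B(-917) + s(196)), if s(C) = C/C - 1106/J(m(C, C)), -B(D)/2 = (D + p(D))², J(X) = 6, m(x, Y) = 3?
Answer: 2*I*√3540873/3 ≈ 1254.5*I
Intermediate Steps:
p(Q) = 30
B(D) = -2*(30 + D)² (B(D) = -2*(D + 30)² = -2*(30 + D)²)
s(C) = -550/3 (s(C) = C/C - 1106/6 = 1 - 1106*⅙ = 1 - 553/3 = -550/3)
√(B(-917) + s(196)) = √(-2*(30 - 917)² - 550/3) = √(-2*(-887)² - 550/3) = √(-2*786769 - 550/3) = √(-1573538 - 550/3) = √(-4721164/3) = 2*I*√3540873/3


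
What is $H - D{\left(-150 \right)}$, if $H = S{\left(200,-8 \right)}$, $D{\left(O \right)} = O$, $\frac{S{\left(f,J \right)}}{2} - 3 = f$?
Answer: $556$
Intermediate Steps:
$S{\left(f,J \right)} = 6 + 2 f$
$H = 406$ ($H = 6 + 2 \cdot 200 = 6 + 400 = 406$)
$H - D{\left(-150 \right)} = 406 - -150 = 406 + 150 = 556$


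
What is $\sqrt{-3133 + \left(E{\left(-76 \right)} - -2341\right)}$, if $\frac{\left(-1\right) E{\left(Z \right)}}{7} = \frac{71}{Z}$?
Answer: $\frac{i \sqrt{1134205}}{38} \approx 28.026 i$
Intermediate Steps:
$E{\left(Z \right)} = - \frac{497}{Z}$ ($E{\left(Z \right)} = - 7 \frac{71}{Z} = - \frac{497}{Z}$)
$\sqrt{-3133 + \left(E{\left(-76 \right)} - -2341\right)} = \sqrt{-3133 - \left(-2341 + \frac{497}{-76}\right)} = \sqrt{-3133 + \left(\left(-497\right) \left(- \frac{1}{76}\right) + 2341\right)} = \sqrt{-3133 + \left(\frac{497}{76} + 2341\right)} = \sqrt{-3133 + \frac{178413}{76}} = \sqrt{- \frac{59695}{76}} = \frac{i \sqrt{1134205}}{38}$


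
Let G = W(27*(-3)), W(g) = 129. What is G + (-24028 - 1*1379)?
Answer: -25278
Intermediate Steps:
G = 129
G + (-24028 - 1*1379) = 129 + (-24028 - 1*1379) = 129 + (-24028 - 1379) = 129 - 25407 = -25278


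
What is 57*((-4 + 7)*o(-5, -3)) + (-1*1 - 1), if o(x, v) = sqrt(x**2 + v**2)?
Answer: -2 + 171*sqrt(34) ≈ 995.09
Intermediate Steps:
o(x, v) = sqrt(v**2 + x**2)
57*((-4 + 7)*o(-5, -3)) + (-1*1 - 1) = 57*((-4 + 7)*sqrt((-3)**2 + (-5)**2)) + (-1*1 - 1) = 57*(3*sqrt(9 + 25)) + (-1 - 1) = 57*(3*sqrt(34)) - 2 = 171*sqrt(34) - 2 = -2 + 171*sqrt(34)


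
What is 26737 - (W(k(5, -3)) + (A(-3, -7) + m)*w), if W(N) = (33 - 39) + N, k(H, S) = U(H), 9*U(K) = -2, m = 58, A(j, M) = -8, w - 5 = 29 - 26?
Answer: 237089/9 ≈ 26343.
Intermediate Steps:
w = 8 (w = 5 + (29 - 26) = 5 + 3 = 8)
U(K) = -2/9 (U(K) = (1/9)*(-2) = -2/9)
k(H, S) = -2/9
W(N) = -6 + N
26737 - (W(k(5, -3)) + (A(-3, -7) + m)*w) = 26737 - ((-6 - 2/9) + (-8 + 58)*8) = 26737 - (-56/9 + 50*8) = 26737 - (-56/9 + 400) = 26737 - 1*3544/9 = 26737 - 3544/9 = 237089/9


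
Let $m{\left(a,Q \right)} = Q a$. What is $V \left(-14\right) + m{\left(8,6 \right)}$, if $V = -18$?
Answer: $300$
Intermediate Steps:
$V \left(-14\right) + m{\left(8,6 \right)} = \left(-18\right) \left(-14\right) + 6 \cdot 8 = 252 + 48 = 300$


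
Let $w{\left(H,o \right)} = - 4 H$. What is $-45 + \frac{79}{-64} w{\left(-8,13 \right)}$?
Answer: $- \frac{169}{2} \approx -84.5$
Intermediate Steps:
$-45 + \frac{79}{-64} w{\left(-8,13 \right)} = -45 + \frac{79}{-64} \left(\left(-4\right) \left(-8\right)\right) = -45 + 79 \left(- \frac{1}{64}\right) 32 = -45 - \frac{79}{2} = - \frac{169}{2}$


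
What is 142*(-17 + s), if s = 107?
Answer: 12780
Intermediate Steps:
142*(-17 + s) = 142*(-17 + 107) = 142*90 = 12780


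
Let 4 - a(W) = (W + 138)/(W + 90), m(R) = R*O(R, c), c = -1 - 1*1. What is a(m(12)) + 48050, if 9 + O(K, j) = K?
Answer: 1009105/21 ≈ 48053.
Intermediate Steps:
c = -2 (c = -1 - 1 = -2)
O(K, j) = -9 + K
m(R) = R*(-9 + R)
a(W) = 4 - (138 + W)/(90 + W) (a(W) = 4 - (W + 138)/(W + 90) = 4 - (138 + W)/(90 + W))
a(m(12)) + 48050 = 3*(74 + 12*(-9 + 12))/(90 + 12*(-9 + 12)) + 48050 = 3*(74 + 12*3)/(90 + 12*3) + 48050 = 3*(74 + 36)/(90 + 36) + 48050 = 3*110/126 + 48050 = 3*(1/126)*110 + 48050 = 55/21 + 48050 = 1009105/21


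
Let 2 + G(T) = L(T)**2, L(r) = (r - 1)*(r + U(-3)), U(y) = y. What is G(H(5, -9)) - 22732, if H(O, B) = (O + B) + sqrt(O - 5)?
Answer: -21509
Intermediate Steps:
H(O, B) = B + O + sqrt(-5 + O) (H(O, B) = (B + O) + sqrt(-5 + O) = B + O + sqrt(-5 + O))
L(r) = (-1 + r)*(-3 + r) (L(r) = (r - 1)*(r - 3) = (-1 + r)*(-3 + r))
G(T) = -2 + (3 + T**2 - 4*T)**2
G(H(5, -9)) - 22732 = (-2 + (3 + (-9 + 5 + sqrt(-5 + 5))**2 - 4*(-9 + 5 + sqrt(-5 + 5)))**2) - 22732 = (-2 + (3 + (-9 + 5 + sqrt(0))**2 - 4*(-9 + 5 + sqrt(0)))**2) - 22732 = (-2 + (3 + (-9 + 5 + 0)**2 - 4*(-9 + 5 + 0))**2) - 22732 = (-2 + (3 + (-4)**2 - 4*(-4))**2) - 22732 = (-2 + (3 + 16 + 16)**2) - 22732 = (-2 + 35**2) - 22732 = (-2 + 1225) - 22732 = 1223 - 22732 = -21509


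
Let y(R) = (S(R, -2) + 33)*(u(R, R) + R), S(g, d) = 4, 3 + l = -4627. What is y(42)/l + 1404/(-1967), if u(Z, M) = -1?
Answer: -9484459/9107210 ≈ -1.0414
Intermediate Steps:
l = -4630 (l = -3 - 4627 = -4630)
y(R) = -37 + 37*R (y(R) = (4 + 33)*(-1 + R) = 37*(-1 + R) = -37 + 37*R)
y(42)/l + 1404/(-1967) = (-37 + 37*42)/(-4630) + 1404/(-1967) = (-37 + 1554)*(-1/4630) + 1404*(-1/1967) = 1517*(-1/4630) - 1404/1967 = -1517/4630 - 1404/1967 = -9484459/9107210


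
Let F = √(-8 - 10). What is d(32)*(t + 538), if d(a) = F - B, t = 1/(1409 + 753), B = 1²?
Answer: -1163157/2162 + 3489471*I*√2/2162 ≈ -538.0 + 2282.5*I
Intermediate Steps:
B = 1
t = 1/2162 ≈ 0.00046253
F = 3*I*√2 (F = √(-18) = 3*I*√2 ≈ 4.2426*I)
d(a) = -1 + 3*I*√2 (d(a) = 3*I*√2 - 1*1 = 3*I*√2 - 1 = -1 + 3*I*√2)
d(32)*(t + 538) = (-1 + 3*I*√2)*(1/2162 + 538) = (-1 + 3*I*√2)*(1163157/2162) = -1163157/2162 + 3489471*I*√2/2162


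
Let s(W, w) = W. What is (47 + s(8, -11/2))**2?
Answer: 3025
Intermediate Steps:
(47 + s(8, -11/2))**2 = (47 + 8)**2 = 55**2 = 3025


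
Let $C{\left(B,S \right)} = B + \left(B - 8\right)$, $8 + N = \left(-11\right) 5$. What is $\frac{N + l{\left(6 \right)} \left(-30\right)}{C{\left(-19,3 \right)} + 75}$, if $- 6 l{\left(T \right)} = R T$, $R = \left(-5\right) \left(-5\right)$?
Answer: $\frac{687}{29} \approx 23.69$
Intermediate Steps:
$N = -63$ ($N = -8 - 55 = -63$)
$R = 25$
$l{\left(T \right)} = - \frac{25 T}{6}$
$C{\left(B,S \right)} = -8 + 2 B$ ($C{\left(B,S \right)} = B + \left(B - 8\right) = B + \left(-8 + B\right) = -8 + 2 B$)
$\frac{N + l{\left(6 \right)} \left(-30\right)}{C{\left(-19,3 \right)} + 75} = \frac{-63 + \left(- \frac{25}{6}\right) 6 \left(-30\right)}{\left(-8 + 2 \left(-19\right)\right) + 75} = \frac{-63 - -750}{\left(-8 - 38\right) + 75} = \frac{-63 + 750}{-46 + 75} = \frac{687}{29}$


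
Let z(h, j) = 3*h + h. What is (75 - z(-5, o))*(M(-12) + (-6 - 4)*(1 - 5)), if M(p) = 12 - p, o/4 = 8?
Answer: 6080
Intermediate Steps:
o = 32 (o = 4*8 = 32)
z(h, j) = 4*h
(75 - z(-5, o))*(M(-12) + (-6 - 4)*(1 - 5)) = (75 - 4*(-5))*((12 - 1*(-12)) + (-6 - 4)*(1 - 5)) = (75 - 1*(-20))*((12 + 12) - 10*(-4)) = (75 + 20)*(24 + 40) = 95*64 = 6080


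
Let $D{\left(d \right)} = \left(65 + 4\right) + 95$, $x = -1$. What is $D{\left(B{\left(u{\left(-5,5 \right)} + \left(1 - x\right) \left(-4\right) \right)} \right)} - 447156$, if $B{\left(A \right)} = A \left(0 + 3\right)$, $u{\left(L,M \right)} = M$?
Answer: $-446992$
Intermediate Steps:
$B{\left(A \right)} = 3 A$ ($B{\left(A \right)} = A 3 = 3 A$)
$D{\left(d \right)} = 164$ ($D{\left(d \right)} = 69 + 95 = 164$)
$D{\left(B{\left(u{\left(-5,5 \right)} + \left(1 - x\right) \left(-4\right) \right)} \right)} - 447156 = 164 - 447156 = -446992$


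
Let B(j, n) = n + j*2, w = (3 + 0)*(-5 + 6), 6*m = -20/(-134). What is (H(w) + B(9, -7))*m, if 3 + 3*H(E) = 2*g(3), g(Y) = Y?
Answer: 20/67 ≈ 0.29851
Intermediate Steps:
m = 5/201 (m = (-20/(-134))/6 = (-20*(-1/134))/6 = (⅙)*(10/67) = 5/201 ≈ 0.024876)
w = 3 (w = 3*1 = 3)
B(j, n) = n + 2*j
H(E) = 1 (H(E) = -1 + (2*3)/3 = -1 + (⅓)*6 = -1 + 2 = 1)
(H(w) + B(9, -7))*m = (1 + (-7 + 2*9))*(5/201) = (1 + (-7 + 18))*(5/201) = (1 + 11)*(5/201) = 12*(5/201) = 20/67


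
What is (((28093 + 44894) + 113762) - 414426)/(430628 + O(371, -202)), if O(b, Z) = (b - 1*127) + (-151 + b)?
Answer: -227677/431092 ≈ -0.52814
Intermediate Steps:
O(b, Z) = -278 + 2*b (O(b, Z) = (b - 127) + (-151 + b) = (-127 + b) + (-151 + b) = -278 + 2*b)
(((28093 + 44894) + 113762) - 414426)/(430628 + O(371, -202)) = (((28093 + 44894) + 113762) - 414426)/(430628 + (-278 + 2*371)) = ((72987 + 113762) - 414426)/(430628 + (-278 + 742)) = (186749 - 414426)/(430628 + 464) = -227677/431092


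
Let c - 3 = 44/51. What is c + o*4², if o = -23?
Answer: -18571/51 ≈ -364.14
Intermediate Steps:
c = 197/51 (c = 3 + 44/51 = 197/51 ≈ 3.8627)
c + o*4² = 197/51 - 23*4² = 197/51 - 23*16 = 197/51 - 368 = -18571/51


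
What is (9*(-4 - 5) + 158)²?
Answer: 5929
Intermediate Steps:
(9*(-4 - 5) + 158)² = (9*(-9) + 158)² = (-81 + 158)² = 77² = 5929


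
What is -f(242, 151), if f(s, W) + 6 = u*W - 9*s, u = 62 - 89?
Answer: 6261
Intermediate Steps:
u = -27
f(s, W) = -6 - 27*W - 9*s (f(s, W) = -6 + (-27*W - 9*s) = -6 - 27*W - 9*s)
-f(242, 151) = -(-6 - 27*151 - 9*242) = -(-6 - 4077 - 2178) = -1*(-6261) = 6261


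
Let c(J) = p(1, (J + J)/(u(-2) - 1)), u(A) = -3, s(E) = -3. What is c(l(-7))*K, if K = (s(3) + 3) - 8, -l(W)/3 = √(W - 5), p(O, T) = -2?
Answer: 16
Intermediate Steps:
l(W) = -3*√(-5 + W) (l(W) = -3*√(W - 5) = -3*√(-5 + W))
c(J) = -2
K = -8 (K = (-3 + 3) - 8 = 0 - 8 = -8)
c(l(-7))*K = -2*(-8) = 16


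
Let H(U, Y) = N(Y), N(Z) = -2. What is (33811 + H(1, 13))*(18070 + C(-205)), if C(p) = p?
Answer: 603997785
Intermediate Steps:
H(U, Y) = -2
(33811 + H(1, 13))*(18070 + C(-205)) = (33811 - 2)*(18070 - 205) = 33809*17865 = 603997785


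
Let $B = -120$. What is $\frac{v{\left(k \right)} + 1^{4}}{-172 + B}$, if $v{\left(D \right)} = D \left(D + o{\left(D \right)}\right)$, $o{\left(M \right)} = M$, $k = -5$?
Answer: $- \frac{51}{292} \approx -0.17466$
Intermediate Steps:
$v{\left(D \right)} = 2 D^{2}$ ($v{\left(D \right)} = D \left(D + D\right) = D 2 D = 2 D^{2}$)
$\frac{v{\left(k \right)} + 1^{4}}{-172 + B} = \frac{2 \left(-5\right)^{2} + 1^{4}}{-172 - 120} = \frac{2 \cdot 25 + 1}{-292} = \left(50 + 1\right) \left(- \frac{1}{292}\right) = 51 \left(- \frac{1}{292}\right) = - \frac{51}{292}$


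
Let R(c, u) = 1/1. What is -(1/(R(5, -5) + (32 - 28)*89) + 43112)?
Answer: -15390985/357 ≈ -43112.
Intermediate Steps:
R(c, u) = 1
-(1/(R(5, -5) + (32 - 28)*89) + 43112) = -(1/(1 + (32 - 28)*89) + 43112) = -(1/(1 + 4*89) + 43112) = -(1/(1 + 356) + 43112) = -(1/357 + 43112) = -1*15390985/357 = -15390985/357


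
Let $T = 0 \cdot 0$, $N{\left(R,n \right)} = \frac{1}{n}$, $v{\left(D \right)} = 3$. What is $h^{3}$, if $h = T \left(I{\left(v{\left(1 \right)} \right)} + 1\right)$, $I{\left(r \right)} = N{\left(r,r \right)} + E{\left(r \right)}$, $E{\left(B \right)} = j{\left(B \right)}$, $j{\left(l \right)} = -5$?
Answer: $0$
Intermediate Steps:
$T = 0$
$E{\left(B \right)} = -5$
$I{\left(r \right)} = -5 + \frac{1}{r}$ ($I{\left(r \right)} = \frac{1}{r} - 5 = -5 + \frac{1}{r}$)
$h = 0$ ($h = 0 \left(\left(-5 + \frac{1}{3}\right) + 1\right) = 0 \left(- \frac{14}{3} + 1\right) = 0 \left(- \frac{11}{3}\right) = 0$)
$h^{3} = 0^{3} = 0$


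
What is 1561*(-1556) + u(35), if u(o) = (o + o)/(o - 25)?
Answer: -2428909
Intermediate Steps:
u(o) = 2*o/(-25 + o) (u(o) = (2*o)/(-25 + o) = 2*o/(-25 + o))
1561*(-1556) + u(35) = 1561*(-1556) + 2*35/(-25 + 35) = -2428916 + 2*35/10 = -2428916 + 2*35*(1/10) = -2428916 + 7 = -2428909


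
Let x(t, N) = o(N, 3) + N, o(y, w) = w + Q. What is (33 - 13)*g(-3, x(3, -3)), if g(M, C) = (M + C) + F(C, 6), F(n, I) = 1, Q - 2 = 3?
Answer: 60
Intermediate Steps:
Q = 5 (Q = 2 + 3 = 5)
o(y, w) = 5 + w (o(y, w) = w + 5 = 5 + w)
x(t, N) = 8 + N (x(t, N) = (5 + 3) + N = 8 + N)
g(M, C) = 1 + C + M (g(M, C) = (M + C) + 1 = (C + M) + 1 = 1 + C + M)
(33 - 13)*g(-3, x(3, -3)) = (33 - 13)*(1 + (8 - 3) - 3) = 20*(1 + 5 - 3) = 20*3 = 60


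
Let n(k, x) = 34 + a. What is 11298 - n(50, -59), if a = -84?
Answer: 11348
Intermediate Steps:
n(k, x) = -50 (n(k, x) = 34 - 84 = -50)
11298 - n(50, -59) = 11298 - 1*(-50) = 11298 + 50 = 11348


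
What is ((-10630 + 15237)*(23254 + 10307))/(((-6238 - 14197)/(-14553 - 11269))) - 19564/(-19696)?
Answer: 19658982148414841/100621940 ≈ 1.9537e+8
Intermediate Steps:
((-10630 + 15237)*(23254 + 10307))/(((-6238 - 14197)/(-14553 - 11269))) - 19564/(-19696) = (4607*33561)/((-20435/(-25822))) - 19564*(-1/19696) = 154615527/((-20435*(-1/25822))) + 4891/4924 = 154615527/(20435/25822) + 4891/4924 = 154615527*(25822/20435) + 4891/4924 = 3992482138194/20435 + 4891/4924 = 19658982148414841/100621940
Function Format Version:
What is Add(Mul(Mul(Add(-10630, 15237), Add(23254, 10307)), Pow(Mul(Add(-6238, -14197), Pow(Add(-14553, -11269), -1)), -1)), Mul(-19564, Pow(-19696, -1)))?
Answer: Rational(19658982148414841, 100621940) ≈ 1.9537e+8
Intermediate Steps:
Add(Mul(Mul(Add(-10630, 15237), Add(23254, 10307)), Pow(Mul(Add(-6238, -14197), Pow(Add(-14553, -11269), -1)), -1)), Mul(-19564, Pow(-19696, -1))) = Add(Mul(Mul(4607, 33561), Pow(Mul(-20435, Pow(-25822, -1)), -1)), Mul(-19564, Rational(-1, 19696))) = Add(Mul(154615527, Pow(Mul(-20435, Rational(-1, 25822)), -1)), Rational(4891, 4924)) = Add(Mul(154615527, Pow(Rational(20435, 25822), -1)), Rational(4891, 4924)) = Add(Mul(154615527, Rational(25822, 20435)), Rational(4891, 4924)) = Add(Rational(3992482138194, 20435), Rational(4891, 4924)) = Rational(19658982148414841, 100621940)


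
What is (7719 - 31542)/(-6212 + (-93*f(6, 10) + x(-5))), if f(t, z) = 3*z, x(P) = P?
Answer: 23823/9007 ≈ 2.6449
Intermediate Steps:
(7719 - 31542)/(-6212 + (-93*f(6, 10) + x(-5))) = (7719 - 31542)/(-6212 + (-279*10 - 5)) = -23823/(-6212 + (-93*30 - 5)) = -23823/(-6212 + (-2790 - 5)) = -23823/(-6212 - 2795) = -23823/(-9007) = -23823*(-1/9007) = 23823/9007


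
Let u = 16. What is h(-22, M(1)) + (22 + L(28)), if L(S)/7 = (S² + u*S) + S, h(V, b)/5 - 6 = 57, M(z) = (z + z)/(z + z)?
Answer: 9157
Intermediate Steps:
M(z) = 1 (M(z) = (2*z)/((2*z)) = (2*z)*(1/(2*z)) = 1)
h(V, b) = 315 (h(V, b) = 30 + 5*57 = 30 + 285 = 315)
L(S) = 7*S² + 119*S (L(S) = 7*((S² + 16*S) + S) = 7*(S² + 17*S) = 7*S² + 119*S)
h(-22, M(1)) + (22 + L(28)) = 315 + (22 + 7*28*(17 + 28)) = 315 + (22 + 7*28*45) = 315 + (22 + 8820) = 315 + 8842 = 9157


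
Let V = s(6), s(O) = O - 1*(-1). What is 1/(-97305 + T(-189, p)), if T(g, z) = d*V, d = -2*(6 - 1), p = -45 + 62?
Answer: -1/97375 ≈ -1.0270e-5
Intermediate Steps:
p = 17
s(O) = 1 + O (s(O) = O + 1 = 1 + O)
V = 7 (V = 1 + 6 = 7)
d = -10 (d = -2*5 = -10)
T(g, z) = -70 (T(g, z) = -10*7 = -70)
1/(-97305 + T(-189, p)) = 1/(-97305 - 70) = 1/(-97375) = -1/97375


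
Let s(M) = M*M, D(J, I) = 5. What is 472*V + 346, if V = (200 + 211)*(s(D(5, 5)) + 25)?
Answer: 9699946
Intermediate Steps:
s(M) = M²
V = 20550 (V = (200 + 211)*(5² + 25) = 411*(25 + 25) = 411*50 = 20550)
472*V + 346 = 472*20550 + 346 = 9699600 + 346 = 9699946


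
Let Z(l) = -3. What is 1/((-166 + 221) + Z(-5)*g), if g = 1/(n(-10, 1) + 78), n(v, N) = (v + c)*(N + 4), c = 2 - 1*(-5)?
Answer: 21/1154 ≈ 0.018198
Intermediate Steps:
c = 7 (c = 2 + 5 = 7)
n(v, N) = (4 + N)*(7 + v) (n(v, N) = (v + 7)*(N + 4) = (7 + v)*(4 + N) = (4 + N)*(7 + v))
g = 1/63 (g = 1/((28 + 4*(-10) + 7*1 + 1*(-10)) + 78) = 1/((28 - 40 + 7 - 10) + 78) = 1/(-15 + 78) = 1/63 ≈ 0.015873)
1/((-166 + 221) + Z(-5)*g) = 1/((-166 + 221) - 3*1/63) = 1/(55 - 1/21) = 1/(1154/21) = 21/1154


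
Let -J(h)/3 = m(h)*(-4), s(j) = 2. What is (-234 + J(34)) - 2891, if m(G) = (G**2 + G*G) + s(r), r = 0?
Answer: 24643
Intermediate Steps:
m(G) = 2 + 2*G**2 (m(G) = (G**2 + G*G) + 2 = (G**2 + G**2) + 2 = 2*G**2 + 2 = 2 + 2*G**2)
J(h) = 24 + 24*h**2 (J(h) = -3*(2 + 2*h**2)*(-4) = -3*(-8 - 8*h**2) = 24 + 24*h**2)
(-234 + J(34)) - 2891 = (-234 + (24 + 24*34**2)) - 2891 = (-234 + (24 + 24*1156)) - 2891 = (-234 + (24 + 27744)) - 2891 = (-234 + 27768) - 2891 = 27534 - 2891 = 24643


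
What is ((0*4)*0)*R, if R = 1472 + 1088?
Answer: 0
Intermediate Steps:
R = 2560
((0*4)*0)*R = ((0*4)*0)*2560 = (0*0)*2560 = 0*2560 = 0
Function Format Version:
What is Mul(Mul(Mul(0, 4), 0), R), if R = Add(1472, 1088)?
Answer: 0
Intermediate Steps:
R = 2560
Mul(Mul(Mul(0, 4), 0), R) = Mul(Mul(Mul(0, 4), 0), 2560) = Mul(Mul(0, 0), 2560) = Mul(0, 2560) = 0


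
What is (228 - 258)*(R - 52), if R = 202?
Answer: -4500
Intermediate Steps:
(228 - 258)*(R - 52) = (228 - 258)*(202 - 52) = -30*150 = -4500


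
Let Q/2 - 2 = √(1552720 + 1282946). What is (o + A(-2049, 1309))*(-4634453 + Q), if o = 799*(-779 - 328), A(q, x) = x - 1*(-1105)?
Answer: 4087950139471 - 5292474*√315074 ≈ 4.0850e+12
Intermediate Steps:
A(q, x) = 1105 + x (A(q, x) = x + 1105 = 1105 + x)
Q = 4 + 6*√315074 (Q = 4 + 2*√(1552720 + 1282946) = 4 + 2*√2835666 = 4 + 2*(3*√315074) = 4 + 6*√315074 ≈ 3371.9)
o = -884493 (o = 799*(-1107) = -884493)
(o + A(-2049, 1309))*(-4634453 + Q) = (-884493 + (1105 + 1309))*(-4634453 + (4 + 6*√315074)) = (-884493 + 2414)*(-4634449 + 6*√315074) = -882079*(-4634449 + 6*√315074) = 4087950139471 - 5292474*√315074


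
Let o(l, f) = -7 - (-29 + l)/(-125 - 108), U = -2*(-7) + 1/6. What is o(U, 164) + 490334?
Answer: 685477057/1398 ≈ 4.9033e+5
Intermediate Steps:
U = 85/6 (U = 14 + ⅙ = 85/6 ≈ 14.167)
o(l, f) = -1660/233 + l/233 (o(l, f) = -7 - (-29 + l)/(-233) = -7 - (-29 + l)*(-1)/233 = -7 - (29/233 - l/233) = -7 + (-29/233 + l/233) = -1660/233 + l/233)
o(U, 164) + 490334 = (-1660/233 + (1/233)*(85/6)) + 490334 = (-1660/233 + 85/1398) + 490334 = -9875/1398 + 490334 = 685477057/1398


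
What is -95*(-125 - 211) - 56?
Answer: 31864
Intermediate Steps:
-95*(-125 - 211) - 56 = -95*(-336) - 56 = 31920 - 56 = 31864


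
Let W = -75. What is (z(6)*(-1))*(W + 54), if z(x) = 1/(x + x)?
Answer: 7/4 ≈ 1.7500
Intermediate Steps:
z(x) = 1/(2*x)
(z(6)*(-1))*(W + 54) = (((1/2)/6)*(-1))*(-75 + 54) = (((1/2)*(1/6))*(-1))*(-21) = ((1/12)*(-1))*(-21) = -1/12*(-21) = 7/4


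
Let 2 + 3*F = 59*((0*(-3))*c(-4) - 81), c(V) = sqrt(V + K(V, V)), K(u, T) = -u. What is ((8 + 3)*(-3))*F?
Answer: 52591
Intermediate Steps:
c(V) = 0 (c(V) = sqrt(V - V) = sqrt(0) = 0)
F = -4781/3 (F = -2/3 + (59*((0*(-3))*0 - 81))/3 = -2/3 + (59*(0*0 - 81))/3 = -2/3 + (59*(0 - 81))/3 = -2/3 + (59*(-81))/3 = -2/3 + (1/3)*(-4779) = -2/3 - 1593 = -4781/3 ≈ -1593.7)
((8 + 3)*(-3))*F = ((8 + 3)*(-3))*(-4781/3) = (11*(-3))*(-4781/3) = -33*(-4781/3) = 52591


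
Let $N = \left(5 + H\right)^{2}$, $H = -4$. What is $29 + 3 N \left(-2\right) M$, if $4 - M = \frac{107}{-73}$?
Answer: $- \frac{277}{73} \approx -3.7945$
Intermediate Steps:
$M = \frac{399}{73}$ ($M = 4 - \frac{107}{-73} = 4 - 107 \left(- \frac{1}{73}\right) = 4 - - \frac{107}{73} = 4 + \frac{107}{73} = \frac{399}{73} \approx 5.4658$)
$N = 1$ ($N = \left(5 - 4\right)^{2} = 1^{2} = 1$)
$29 + 3 N \left(-2\right) M = 29 + 3 \cdot 1 \left(-2\right) \frac{399}{73} = 29 + 3 \left(-2\right) \frac{399}{73} = 29 - \frac{2394}{73} = - \frac{277}{73}$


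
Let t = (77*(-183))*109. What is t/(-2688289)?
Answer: 1535919/2688289 ≈ 0.57134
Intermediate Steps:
t = -1535919 (t = -14091*109 = -1535919)
t/(-2688289) = -1535919/(-2688289) = -1535919*(-1/2688289) = 1535919/2688289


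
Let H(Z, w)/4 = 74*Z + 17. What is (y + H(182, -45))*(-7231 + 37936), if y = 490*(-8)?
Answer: 1535864100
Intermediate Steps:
H(Z, w) = 68 + 296*Z (H(Z, w) = 4*(74*Z + 17) = 4*(17 + 74*Z) = 68 + 296*Z)
y = -3920
(y + H(182, -45))*(-7231 + 37936) = (-3920 + (68 + 296*182))*(-7231 + 37936) = (-3920 + (68 + 53872))*30705 = (-3920 + 53940)*30705 = 50020*30705 = 1535864100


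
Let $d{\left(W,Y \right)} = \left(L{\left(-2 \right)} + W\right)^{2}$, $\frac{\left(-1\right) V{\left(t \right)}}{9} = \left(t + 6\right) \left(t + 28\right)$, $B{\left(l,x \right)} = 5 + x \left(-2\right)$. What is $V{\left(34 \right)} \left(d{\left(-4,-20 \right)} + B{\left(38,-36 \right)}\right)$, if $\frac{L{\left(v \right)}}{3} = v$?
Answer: $-3950640$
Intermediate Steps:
$B{\left(l,x \right)} = 5 - 2 x$
$V{\left(t \right)} = - 9 \left(6 + t\right) \left(28 + t\right)$ ($V{\left(t \right)} = - 9 \left(t + 6\right) \left(t + 28\right) = - 9 \left(6 + t\right) \left(28 + t\right)$)
$L{\left(v \right)} = 3 v$
$d{\left(W,Y \right)} = \left(-6 + W\right)^{2}$ ($d{\left(W,Y \right)} = \left(3 \left(-2\right) + W\right)^{2} = \left(-6 + W\right)^{2}$)
$V{\left(34 \right)} \left(d{\left(-4,-20 \right)} + B{\left(38,-36 \right)}\right) = \left(-1512 - 10404 - 9 \cdot 34^{2}\right) \left(\left(-6 - 4\right)^{2} + \left(5 - -72\right)\right) = \left(-1512 - 10404 - 10404\right) \left(\left(-10\right)^{2} + \left(5 + 72\right)\right) = \left(-1512 - 10404 - 10404\right) \left(100 + 77\right) = \left(-22320\right) 177 = -3950640$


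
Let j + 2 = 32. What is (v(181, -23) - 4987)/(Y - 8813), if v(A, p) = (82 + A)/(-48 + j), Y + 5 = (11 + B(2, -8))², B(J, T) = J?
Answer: 90029/155682 ≈ 0.57829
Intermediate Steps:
j = 30 (j = -2 + 32 = 30)
Y = 164 (Y = -5 + (11 + 2)² = -5 + 13² = -5 + 169 = 164)
v(A, p) = -41/9 - A/18 (v(A, p) = (82 + A)/(-48 + 30) = (82 + A)/(-18) = (82 + A)*(-1/18) = -41/9 - A/18)
(v(181, -23) - 4987)/(Y - 8813) = ((-41/9 - 1/18*181) - 4987)/(164 - 8813) = ((-41/9 - 181/18) - 4987)/(-8649) = (-263/18 - 4987)*(-1/8649) = -90029/18*(-1/8649) = 90029/155682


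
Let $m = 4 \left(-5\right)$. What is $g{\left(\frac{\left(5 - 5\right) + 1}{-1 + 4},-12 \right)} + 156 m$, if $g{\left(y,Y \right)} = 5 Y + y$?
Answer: $- \frac{9539}{3} \approx -3179.7$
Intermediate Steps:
$g{\left(y,Y \right)} = y + 5 Y$
$m = -20$
$g{\left(\frac{\left(5 - 5\right) + 1}{-1 + 4},-12 \right)} + 156 m = \left(\frac{\left(5 - 5\right) + 1}{-1 + 4} + 5 \left(-12\right)\right) + 156 \left(-20\right) = \left(\frac{\left(5 - 5\right) + 1}{3} - 60\right) - 3120 = \left(\left(0 + 1\right) \frac{1}{3} - 60\right) - 3120 = \left(1 \cdot \frac{1}{3} - 60\right) - 3120 = \left(\frac{1}{3} - 60\right) - 3120 = - \frac{179}{3} - 3120 = - \frac{9539}{3}$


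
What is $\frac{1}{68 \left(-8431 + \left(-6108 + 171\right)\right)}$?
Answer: $- \frac{1}{977024} \approx -1.0235 \cdot 10^{-6}$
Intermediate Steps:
$\frac{1}{68 \left(-8431 + \left(-6108 + 171\right)\right)} = \frac{1}{68 \left(-8431 - 5937\right)} = \frac{1}{68 \left(-14368\right)} = \frac{1}{-977024} = - \frac{1}{977024}$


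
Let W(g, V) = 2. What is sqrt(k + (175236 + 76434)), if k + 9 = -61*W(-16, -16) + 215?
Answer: sqrt(251754) ≈ 501.75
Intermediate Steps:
k = 84 (k = -9 + (-61*2 + 215) = -9 + (-122 + 215) = -9 + 93 = 84)
sqrt(k + (175236 + 76434)) = sqrt(84 + (175236 + 76434)) = sqrt(84 + 251670) = sqrt(251754)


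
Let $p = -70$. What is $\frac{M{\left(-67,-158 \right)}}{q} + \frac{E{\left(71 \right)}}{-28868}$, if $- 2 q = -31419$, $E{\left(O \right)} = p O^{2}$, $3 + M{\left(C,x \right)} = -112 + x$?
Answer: $\frac{263596681}{21595326} \approx 12.206$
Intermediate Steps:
$M{\left(C,x \right)} = -115 + x$ ($M{\left(C,x \right)} = -3 + \left(-112 + x\right) = -115 + x$)
$E{\left(O \right)} = - 70 O^{2}$
$q = \frac{31419}{2}$ ($q = \left(- \frac{1}{2}\right) \left(-31419\right) = \frac{31419}{2} \approx 15710.0$)
$\frac{M{\left(-67,-158 \right)}}{q} + \frac{E{\left(71 \right)}}{-28868} = \frac{-115 - 158}{\frac{31419}{2}} + \frac{\left(-70\right) 71^{2}}{-28868} = \left(-273\right) \frac{2}{31419} + \left(-70\right) 5041 \left(- \frac{1}{28868}\right) = - \frac{182}{10473} - - \frac{25205}{2062} = - \frac{182}{10473} + \frac{25205}{2062} = \frac{263596681}{21595326}$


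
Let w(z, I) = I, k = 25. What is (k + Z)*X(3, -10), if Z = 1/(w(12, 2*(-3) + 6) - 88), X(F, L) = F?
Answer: 6597/88 ≈ 74.966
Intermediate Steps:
Z = -1/88 (Z = 1/((2*(-3) + 6) - 88) = 1/((-6 + 6) - 88) = 1/(0 - 88) = 1/(-88) = -1/88 ≈ -0.011364)
(k + Z)*X(3, -10) = (25 - 1/88)*3 = (2199/88)*3 = 6597/88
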